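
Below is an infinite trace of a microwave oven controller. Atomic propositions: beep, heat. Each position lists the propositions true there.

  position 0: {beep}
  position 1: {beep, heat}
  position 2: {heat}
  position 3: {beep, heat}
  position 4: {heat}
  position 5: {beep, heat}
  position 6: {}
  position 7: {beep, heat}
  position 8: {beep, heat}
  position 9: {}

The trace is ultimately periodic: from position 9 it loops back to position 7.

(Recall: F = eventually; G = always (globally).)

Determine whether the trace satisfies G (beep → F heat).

Satisfied

beep → F heat holds at every position 0..9, and those are all positions ever visited, so G (beep → F heat) holds.
Positions where beep holds: 0, 1, 3, 5, 7, 8.
Check F heat at each: 0→ok, 1→ok, 3→ok, 5→ok, 7→ok, 8→ok.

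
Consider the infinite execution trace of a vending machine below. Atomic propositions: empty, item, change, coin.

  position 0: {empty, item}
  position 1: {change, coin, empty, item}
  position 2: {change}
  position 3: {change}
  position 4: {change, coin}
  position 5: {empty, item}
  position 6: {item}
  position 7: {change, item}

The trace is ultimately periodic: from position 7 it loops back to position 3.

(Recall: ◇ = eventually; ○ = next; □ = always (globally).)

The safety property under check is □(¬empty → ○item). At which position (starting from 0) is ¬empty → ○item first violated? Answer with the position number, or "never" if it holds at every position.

2

Check ¬empty → ○item at each position in order: 0 ✓, 1 ✓.
At position 2 the labels are {change} and the next position 3 has {change}, so ¬empty → ○item is false there. This is the first violation.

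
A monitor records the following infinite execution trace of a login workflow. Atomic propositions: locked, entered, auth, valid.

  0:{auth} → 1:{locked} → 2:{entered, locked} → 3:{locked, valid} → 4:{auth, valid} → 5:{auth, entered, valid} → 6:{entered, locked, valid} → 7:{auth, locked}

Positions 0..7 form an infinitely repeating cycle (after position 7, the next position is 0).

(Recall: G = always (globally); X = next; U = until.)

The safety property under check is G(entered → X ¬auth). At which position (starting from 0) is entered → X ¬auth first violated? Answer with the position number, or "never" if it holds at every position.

6

Check entered → X ¬auth at each position in order: 0 ✓, 1 ✓, 2 ✓, 3 ✓, 4 ✓, 5 ✓.
At position 6 the labels are {entered, locked, valid} and the next position 7 has {auth, locked}, so entered → X ¬auth is false there. This is the first violation.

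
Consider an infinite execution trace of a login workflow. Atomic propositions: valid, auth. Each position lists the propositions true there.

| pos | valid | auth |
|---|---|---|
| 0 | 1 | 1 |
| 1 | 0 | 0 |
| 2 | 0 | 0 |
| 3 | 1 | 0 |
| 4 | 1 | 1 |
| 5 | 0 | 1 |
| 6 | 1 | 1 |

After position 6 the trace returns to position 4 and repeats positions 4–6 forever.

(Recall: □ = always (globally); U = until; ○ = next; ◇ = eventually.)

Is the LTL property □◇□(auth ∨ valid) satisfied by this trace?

◇□(auth ∨ valid) holds at every position 0..6, and those are all positions ever visited, so □◇□(auth ∨ valid) holds.

Satisfied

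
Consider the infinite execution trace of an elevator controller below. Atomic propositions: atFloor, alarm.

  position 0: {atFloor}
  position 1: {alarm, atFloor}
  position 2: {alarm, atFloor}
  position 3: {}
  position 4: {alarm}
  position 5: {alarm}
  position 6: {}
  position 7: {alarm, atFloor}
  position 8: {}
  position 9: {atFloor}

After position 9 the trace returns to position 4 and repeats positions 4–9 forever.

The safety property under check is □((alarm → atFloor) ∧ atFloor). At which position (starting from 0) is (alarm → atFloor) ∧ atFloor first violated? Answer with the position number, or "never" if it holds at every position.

3

Check (alarm → atFloor) ∧ atFloor at each position in order: 0 ✓, 1 ✓, 2 ✓.
At position 3 the labels are {}, so (alarm → atFloor) ∧ atFloor is false there. This is the first violation.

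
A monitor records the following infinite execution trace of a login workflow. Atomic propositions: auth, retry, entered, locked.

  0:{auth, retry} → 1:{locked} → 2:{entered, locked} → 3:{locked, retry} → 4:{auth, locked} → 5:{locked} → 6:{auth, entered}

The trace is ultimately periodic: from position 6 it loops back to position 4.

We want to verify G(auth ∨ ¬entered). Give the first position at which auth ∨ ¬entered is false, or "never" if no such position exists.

2

Check auth ∨ ¬entered at each position in order: 0 ✓, 1 ✓.
At position 2 the labels are {entered, locked}, so auth ∨ ¬entered is false there. This is the first violation.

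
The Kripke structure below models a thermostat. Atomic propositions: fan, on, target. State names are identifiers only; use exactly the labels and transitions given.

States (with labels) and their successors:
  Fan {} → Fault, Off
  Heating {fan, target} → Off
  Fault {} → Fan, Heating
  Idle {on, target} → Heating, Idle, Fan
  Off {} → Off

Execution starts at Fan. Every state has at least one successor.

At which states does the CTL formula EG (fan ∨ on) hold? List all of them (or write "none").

{Idle}

States satisfying fan ∨ on: {Heating, Idle}.
States satisfying EG (fan ∨ on): {Idle}.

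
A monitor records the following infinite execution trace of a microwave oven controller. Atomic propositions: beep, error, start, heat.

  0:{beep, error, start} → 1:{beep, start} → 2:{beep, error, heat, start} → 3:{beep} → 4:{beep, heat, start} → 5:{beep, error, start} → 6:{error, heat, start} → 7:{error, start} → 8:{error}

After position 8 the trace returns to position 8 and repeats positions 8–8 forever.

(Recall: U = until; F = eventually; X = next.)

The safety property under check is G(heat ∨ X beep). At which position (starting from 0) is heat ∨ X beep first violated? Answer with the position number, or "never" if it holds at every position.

Check heat ∨ X beep at each position in order: 0 ✓, 1 ✓, 2 ✓, 3 ✓, 4 ✓.
At position 5 the labels are {beep, error, start} and the next position 6 has {error, heat, start}, so heat ∨ X beep is false there. This is the first violation.

5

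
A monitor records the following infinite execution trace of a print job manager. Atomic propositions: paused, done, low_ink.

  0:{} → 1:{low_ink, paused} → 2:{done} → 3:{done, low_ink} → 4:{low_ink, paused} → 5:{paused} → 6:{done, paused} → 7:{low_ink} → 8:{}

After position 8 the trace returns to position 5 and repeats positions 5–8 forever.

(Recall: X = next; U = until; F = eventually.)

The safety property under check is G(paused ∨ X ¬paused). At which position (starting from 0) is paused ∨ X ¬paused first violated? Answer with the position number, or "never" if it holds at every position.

At position 0 the labels are {} and the next position 1 has {low_ink, paused}, so paused ∨ X ¬paused is false there. This is the first violation.

0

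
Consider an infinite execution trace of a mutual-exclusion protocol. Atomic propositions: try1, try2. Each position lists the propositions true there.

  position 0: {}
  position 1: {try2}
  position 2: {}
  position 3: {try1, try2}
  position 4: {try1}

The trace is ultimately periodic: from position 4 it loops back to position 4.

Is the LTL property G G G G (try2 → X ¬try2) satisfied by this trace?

G G G (try2 → X ¬try2) holds at every position 0..4, and those are all positions ever visited, so G G G G (try2 → X ¬try2) holds.

Yes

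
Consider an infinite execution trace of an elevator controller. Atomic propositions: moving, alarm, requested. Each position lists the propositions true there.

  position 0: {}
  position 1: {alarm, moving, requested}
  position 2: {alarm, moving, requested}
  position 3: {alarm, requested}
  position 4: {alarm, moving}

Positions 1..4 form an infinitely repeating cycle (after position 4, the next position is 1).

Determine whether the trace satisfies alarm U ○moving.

Satisfied

Walking from position 0: ○moving first holds at position 0, and alarm holds at every earlier position along the way, so alarm U ○moving holds.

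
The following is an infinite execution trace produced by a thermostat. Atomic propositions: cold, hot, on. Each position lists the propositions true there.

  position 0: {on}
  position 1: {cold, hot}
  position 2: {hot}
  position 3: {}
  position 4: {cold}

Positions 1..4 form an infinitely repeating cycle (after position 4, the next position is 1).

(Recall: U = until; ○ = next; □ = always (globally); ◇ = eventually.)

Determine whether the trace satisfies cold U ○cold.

Yes

Walking from position 0: ○cold first holds at position 0, and cold holds at every earlier position along the way, so cold U ○cold holds.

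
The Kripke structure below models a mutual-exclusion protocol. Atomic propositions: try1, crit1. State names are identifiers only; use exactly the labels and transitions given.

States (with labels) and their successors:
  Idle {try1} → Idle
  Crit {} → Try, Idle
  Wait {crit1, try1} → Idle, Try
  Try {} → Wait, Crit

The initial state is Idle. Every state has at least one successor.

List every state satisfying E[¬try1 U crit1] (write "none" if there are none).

States satisfying ¬try1: {Crit, Try}.
States satisfying crit1: {Wait}.
States satisfying E[¬try1 U crit1]: {Crit, Wait, Try}.

{Crit, Wait, Try}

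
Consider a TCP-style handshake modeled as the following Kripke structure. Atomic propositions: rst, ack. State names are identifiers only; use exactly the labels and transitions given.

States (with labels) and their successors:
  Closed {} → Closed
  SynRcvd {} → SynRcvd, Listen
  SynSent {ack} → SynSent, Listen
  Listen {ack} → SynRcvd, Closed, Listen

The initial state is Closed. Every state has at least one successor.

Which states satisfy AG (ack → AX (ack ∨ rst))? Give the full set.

States satisfying ack → AX (ack ∨ rst): {Closed, SynRcvd, SynSent}.
States satisfying AG (ack → AX (ack ∨ rst)): {Closed}.

{Closed}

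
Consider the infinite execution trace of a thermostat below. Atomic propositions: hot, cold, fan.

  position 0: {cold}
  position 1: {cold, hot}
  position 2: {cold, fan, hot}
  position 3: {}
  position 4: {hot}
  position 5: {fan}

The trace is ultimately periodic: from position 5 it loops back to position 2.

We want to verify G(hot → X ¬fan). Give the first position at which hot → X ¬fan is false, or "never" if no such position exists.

1

Check hot → X ¬fan at each position in order: 0 ✓.
At position 1 the labels are {cold, hot} and the next position 2 has {cold, fan, hot}, so hot → X ¬fan is false there. This is the first violation.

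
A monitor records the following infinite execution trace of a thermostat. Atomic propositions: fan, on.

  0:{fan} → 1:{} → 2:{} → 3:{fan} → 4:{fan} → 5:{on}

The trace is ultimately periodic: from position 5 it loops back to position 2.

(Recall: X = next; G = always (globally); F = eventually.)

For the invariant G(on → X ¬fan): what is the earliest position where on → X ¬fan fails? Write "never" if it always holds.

never

on → X ¬fan holds at every position 0..5, and those are all the positions the trace ever visits, so the invariant G(on → X ¬fan) is never violated.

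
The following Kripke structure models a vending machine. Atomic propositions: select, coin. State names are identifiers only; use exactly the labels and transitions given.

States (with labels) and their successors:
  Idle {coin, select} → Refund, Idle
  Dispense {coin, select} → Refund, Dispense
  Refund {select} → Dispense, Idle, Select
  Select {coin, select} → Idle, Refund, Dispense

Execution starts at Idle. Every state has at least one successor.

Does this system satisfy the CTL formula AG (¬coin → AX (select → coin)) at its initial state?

Satisfied

States satisfying ¬coin → AX (select → coin): {Idle, Dispense, Refund, Select}.
States satisfying AG (¬coin → AX (select → coin)): {Idle, Dispense, Refund, Select}.
Every state reachable from Idle satisfies ¬coin → AX (select → coin).
Idle ∈ Sat(AG (¬coin → AX (select → coin))).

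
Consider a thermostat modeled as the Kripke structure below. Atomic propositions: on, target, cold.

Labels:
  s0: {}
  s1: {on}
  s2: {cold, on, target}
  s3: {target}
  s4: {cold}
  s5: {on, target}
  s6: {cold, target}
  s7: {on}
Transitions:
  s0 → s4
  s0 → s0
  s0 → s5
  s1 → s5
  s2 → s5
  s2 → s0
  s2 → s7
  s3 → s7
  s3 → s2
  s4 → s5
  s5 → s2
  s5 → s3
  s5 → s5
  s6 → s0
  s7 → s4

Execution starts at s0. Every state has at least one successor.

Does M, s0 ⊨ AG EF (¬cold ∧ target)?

Satisfied

States satisfying EF (¬cold ∧ target): {s0, s1, s2, s3, s4, s5, s6, s7}.
States satisfying AG EF (¬cold ∧ target): {s0, s1, s2, s3, s4, s5, s6, s7}.
Every state reachable from s0 satisfies EF (¬cold ∧ target).
s0 ∈ Sat(AG EF (¬cold ∧ target)).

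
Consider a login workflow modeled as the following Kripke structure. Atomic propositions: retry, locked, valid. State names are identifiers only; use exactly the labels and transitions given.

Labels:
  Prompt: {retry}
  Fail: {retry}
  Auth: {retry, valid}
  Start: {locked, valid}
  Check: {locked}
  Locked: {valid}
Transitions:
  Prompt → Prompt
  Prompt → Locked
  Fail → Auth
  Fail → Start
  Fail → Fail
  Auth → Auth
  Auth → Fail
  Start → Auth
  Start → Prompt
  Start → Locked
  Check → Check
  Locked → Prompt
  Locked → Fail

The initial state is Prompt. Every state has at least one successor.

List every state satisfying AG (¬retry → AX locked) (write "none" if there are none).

States satisfying ¬retry → AX locked: {Prompt, Fail, Auth, Check}.
States satisfying AG (¬retry → AX locked): {Check}.

{Check}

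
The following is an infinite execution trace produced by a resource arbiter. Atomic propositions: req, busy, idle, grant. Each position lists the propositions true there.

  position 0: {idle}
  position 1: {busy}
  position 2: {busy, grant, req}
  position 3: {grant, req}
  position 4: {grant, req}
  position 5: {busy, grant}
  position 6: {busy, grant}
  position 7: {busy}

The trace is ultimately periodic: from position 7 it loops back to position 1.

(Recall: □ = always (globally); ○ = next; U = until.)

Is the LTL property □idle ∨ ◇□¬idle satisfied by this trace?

idle must hold at every position from 0 onward. It fails at position 1, so □idle is false.
□¬idle holds at position 1, which is reachable from 0, so ◇□¬idle holds.
At position 0: □idle is false; ◇□¬idle is true; so □idle ∨ ◇□¬idle is true.

Holds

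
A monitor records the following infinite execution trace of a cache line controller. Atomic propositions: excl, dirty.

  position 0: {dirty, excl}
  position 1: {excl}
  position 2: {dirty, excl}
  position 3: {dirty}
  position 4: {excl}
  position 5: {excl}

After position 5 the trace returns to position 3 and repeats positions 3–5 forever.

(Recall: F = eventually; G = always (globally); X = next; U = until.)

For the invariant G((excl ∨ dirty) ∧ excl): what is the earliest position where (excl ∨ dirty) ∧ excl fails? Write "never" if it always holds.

Check (excl ∨ dirty) ∧ excl at each position in order: 0 ✓, 1 ✓, 2 ✓.
At position 3 the labels are {dirty}, so (excl ∨ dirty) ∧ excl is false there. This is the first violation.

3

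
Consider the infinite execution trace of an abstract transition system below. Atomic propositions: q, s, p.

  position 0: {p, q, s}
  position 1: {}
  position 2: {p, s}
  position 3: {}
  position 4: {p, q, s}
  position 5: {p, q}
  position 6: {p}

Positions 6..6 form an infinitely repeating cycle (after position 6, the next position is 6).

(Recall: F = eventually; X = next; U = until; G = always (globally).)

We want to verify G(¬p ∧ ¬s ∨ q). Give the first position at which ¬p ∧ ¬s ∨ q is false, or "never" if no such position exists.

2

Check ¬p ∧ ¬s ∨ q at each position in order: 0 ✓, 1 ✓.
At position 2 the labels are {p, s}, so ¬p ∧ ¬s ∨ q is false there. This is the first violation.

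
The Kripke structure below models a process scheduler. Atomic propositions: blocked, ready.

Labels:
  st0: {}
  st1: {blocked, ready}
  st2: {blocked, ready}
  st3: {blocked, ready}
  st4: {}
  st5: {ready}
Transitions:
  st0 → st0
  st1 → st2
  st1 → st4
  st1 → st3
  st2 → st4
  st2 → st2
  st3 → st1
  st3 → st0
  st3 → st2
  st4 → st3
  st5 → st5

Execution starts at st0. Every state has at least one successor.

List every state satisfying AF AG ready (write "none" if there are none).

States satisfying AG ready: {st5}.
States satisfying AF AG ready: {st5}.

{st5}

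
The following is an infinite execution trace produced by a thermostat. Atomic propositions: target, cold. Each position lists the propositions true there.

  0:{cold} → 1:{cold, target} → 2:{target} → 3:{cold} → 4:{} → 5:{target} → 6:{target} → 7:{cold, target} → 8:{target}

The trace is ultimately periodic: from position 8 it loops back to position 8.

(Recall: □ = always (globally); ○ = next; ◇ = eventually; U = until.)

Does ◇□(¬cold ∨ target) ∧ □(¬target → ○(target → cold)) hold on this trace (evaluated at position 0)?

□(¬cold ∨ target) holds at position 4, which is reachable from 0, so ◇□(¬cold ∨ target) holds.
¬target → ○(target → cold) must hold at every position from 0 onward. It fails at position 4, so □(¬target → ○(target → cold)) is false.
Positions where ¬target holds: 0, 3, 4.
Check ○(target → cold) at each: 0→ok, 3→ok, 4→fails.
At position 0: ◇□(¬cold ∨ target) is true; □(¬target → ○(target → cold)) is false; so ◇□(¬cold ∨ target) ∧ □(¬target → ○(target → cold)) is false.

Does not hold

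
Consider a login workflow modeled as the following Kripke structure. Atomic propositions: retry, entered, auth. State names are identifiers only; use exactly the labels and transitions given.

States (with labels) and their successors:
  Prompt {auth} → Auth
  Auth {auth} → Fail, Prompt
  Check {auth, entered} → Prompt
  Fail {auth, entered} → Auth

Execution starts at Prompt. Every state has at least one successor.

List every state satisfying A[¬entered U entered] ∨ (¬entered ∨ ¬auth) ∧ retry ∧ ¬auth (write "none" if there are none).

States satisfying ¬entered: {Prompt, Auth}.
States satisfying entered: {Check, Fail}.
States satisfying A[¬entered U entered]: {Check, Fail}.
States satisfying ¬auth: ∅.
States satisfying ¬entered ∨ ¬auth: {Prompt, Auth}.
States satisfying retry ∧ ¬auth: ∅.
States satisfying (¬entered ∨ ¬auth) ∧ retry ∧ ¬auth: ∅.
States satisfying A[¬entered U entered] ∨ (¬entered ∨ ¬auth) ∧ retry ∧ ¬auth: {Check, Fail}.

{Check, Fail}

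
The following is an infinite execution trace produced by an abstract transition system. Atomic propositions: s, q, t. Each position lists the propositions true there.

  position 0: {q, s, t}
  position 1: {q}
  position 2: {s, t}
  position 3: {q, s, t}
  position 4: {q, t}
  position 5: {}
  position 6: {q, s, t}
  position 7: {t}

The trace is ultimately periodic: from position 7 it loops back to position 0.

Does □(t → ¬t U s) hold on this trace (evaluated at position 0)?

t → ¬t U s must hold at every position from 0 onward. It fails at position 4, so □(t → ¬t U s) is false.
Positions where t holds: 0, 2, 3, 4, 6, 7.
Check ¬t U s at each: 0→ok, 2→ok, 3→ok, 4→fails, 6→ok, 7→fails.

Violated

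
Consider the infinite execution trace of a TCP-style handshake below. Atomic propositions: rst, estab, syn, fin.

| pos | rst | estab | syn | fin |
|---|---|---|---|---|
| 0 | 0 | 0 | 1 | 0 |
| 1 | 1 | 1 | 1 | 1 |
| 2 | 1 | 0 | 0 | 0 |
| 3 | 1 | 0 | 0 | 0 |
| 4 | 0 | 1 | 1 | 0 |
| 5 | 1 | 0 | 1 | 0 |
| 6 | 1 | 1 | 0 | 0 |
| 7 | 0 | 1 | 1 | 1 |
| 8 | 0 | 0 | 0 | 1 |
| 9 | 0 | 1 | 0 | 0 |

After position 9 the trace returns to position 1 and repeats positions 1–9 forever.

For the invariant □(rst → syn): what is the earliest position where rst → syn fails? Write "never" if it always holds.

Check rst → syn at each position in order: 0 ✓, 1 ✓.
At position 2 the labels are {rst}, so rst → syn is false there. This is the first violation.

2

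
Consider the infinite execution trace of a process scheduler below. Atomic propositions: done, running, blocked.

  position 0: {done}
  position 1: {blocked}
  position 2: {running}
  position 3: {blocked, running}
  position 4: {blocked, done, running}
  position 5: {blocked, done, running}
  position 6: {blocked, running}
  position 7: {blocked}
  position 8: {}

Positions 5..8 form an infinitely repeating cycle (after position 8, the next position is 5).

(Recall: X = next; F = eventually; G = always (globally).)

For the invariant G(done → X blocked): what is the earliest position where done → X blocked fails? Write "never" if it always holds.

done → X blocked holds at every position 0..8, and those are all the positions the trace ever visits, so the invariant G(done → X blocked) is never violated.

never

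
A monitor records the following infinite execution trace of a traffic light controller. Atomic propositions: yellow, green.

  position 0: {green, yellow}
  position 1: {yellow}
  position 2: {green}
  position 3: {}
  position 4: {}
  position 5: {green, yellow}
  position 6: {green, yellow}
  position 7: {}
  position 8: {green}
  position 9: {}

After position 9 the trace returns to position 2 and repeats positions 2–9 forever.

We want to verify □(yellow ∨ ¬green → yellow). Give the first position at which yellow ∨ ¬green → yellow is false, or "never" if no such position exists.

Check yellow ∨ ¬green → yellow at each position in order: 0 ✓, 1 ✓, 2 ✓.
At position 3 the labels are {}, so yellow ∨ ¬green → yellow is false there. This is the first violation.

3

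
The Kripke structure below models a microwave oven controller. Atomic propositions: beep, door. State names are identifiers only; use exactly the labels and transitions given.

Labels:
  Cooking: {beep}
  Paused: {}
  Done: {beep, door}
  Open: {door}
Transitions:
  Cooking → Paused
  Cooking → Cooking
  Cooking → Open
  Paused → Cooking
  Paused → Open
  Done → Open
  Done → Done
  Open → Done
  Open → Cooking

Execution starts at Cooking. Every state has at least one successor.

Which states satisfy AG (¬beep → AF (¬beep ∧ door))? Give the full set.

none

States satisfying ¬beep → AF (¬beep ∧ door): {Cooking, Done, Open}.
States satisfying AG (¬beep → AF (¬beep ∧ door)): ∅.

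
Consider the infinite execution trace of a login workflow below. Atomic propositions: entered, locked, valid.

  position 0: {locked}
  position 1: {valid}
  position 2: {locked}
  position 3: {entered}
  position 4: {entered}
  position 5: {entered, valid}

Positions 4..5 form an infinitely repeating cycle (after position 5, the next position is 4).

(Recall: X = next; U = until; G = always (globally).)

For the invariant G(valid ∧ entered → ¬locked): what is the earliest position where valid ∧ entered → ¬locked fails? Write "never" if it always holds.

never

valid ∧ entered → ¬locked holds at every position 0..5, and those are all the positions the trace ever visits, so the invariant G(valid ∧ entered → ¬locked) is never violated.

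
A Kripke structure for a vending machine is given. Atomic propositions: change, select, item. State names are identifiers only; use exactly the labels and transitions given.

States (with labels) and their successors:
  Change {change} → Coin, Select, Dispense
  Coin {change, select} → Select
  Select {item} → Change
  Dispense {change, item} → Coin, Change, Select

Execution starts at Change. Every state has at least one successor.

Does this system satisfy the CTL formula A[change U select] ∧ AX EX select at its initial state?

Violated

States satisfying change: {Change, Coin, Dispense}.
States satisfying select: {Coin}.
States satisfying A[change U select]: {Coin}.
States satisfying EX select: {Change, Dispense}.
States satisfying AX EX select: {Select}.
States satisfying A[change U select] ∧ AX EX select: ∅.
Change ∉ Sat(A[change U select] ∧ AX EX select).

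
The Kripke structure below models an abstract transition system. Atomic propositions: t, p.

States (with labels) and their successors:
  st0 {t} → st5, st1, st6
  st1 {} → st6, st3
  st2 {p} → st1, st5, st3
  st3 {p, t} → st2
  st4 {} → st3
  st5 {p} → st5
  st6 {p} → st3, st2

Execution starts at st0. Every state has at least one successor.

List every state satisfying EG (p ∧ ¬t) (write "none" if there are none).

{st2, st5, st6}

States satisfying p ∧ ¬t: {st2, st5, st6}.
States satisfying EG (p ∧ ¬t): {st2, st5, st6}.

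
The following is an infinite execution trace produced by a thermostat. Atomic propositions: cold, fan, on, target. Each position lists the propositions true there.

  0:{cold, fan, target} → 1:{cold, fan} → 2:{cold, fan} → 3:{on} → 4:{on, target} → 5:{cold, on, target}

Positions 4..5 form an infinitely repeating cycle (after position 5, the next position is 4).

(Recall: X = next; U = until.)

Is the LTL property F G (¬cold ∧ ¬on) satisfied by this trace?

G (¬cold ∧ ¬on) is false at every position 0..5, so it never becomes true and F G (¬cold ∧ ¬on) fails.

No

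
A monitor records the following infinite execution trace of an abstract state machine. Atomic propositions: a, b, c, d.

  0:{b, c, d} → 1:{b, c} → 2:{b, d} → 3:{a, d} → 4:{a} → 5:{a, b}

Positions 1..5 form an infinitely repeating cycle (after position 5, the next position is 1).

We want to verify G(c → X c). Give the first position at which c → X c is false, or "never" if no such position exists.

1

Check c → X c at each position in order: 0 ✓.
At position 1 the labels are {b, c} and the next position 2 has {b, d}, so c → X c is false there. This is the first violation.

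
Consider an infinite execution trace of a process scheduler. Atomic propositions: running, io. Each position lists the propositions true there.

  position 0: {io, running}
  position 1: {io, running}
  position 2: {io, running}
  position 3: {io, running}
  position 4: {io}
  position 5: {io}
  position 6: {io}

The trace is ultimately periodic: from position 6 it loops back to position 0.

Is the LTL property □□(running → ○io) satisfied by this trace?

Yes

□(running → ○io) holds at every position 0..6, and those are all positions ever visited, so □□(running → ○io) holds.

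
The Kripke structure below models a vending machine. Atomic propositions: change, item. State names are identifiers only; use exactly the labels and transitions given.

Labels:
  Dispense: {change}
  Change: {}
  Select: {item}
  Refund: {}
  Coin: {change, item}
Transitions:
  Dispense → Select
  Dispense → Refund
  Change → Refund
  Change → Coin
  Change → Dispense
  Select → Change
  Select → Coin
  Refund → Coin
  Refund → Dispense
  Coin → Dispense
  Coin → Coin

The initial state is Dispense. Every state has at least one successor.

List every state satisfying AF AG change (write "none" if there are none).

States satisfying AG change: ∅.
States satisfying AF AG change: ∅.

none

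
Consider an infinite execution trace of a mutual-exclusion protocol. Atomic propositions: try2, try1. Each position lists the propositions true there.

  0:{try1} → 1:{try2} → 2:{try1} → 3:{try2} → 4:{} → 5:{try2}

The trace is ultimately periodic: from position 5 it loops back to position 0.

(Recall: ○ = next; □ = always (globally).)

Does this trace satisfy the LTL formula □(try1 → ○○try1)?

try1 → ○○try1 must hold at every position from 0 onward. It fails at position 2, so □(try1 → ○○try1) is false.
Positions where try1 holds: 0, 2.
Check ○○try1 at each: 0→ok, 2→fails.

Does not hold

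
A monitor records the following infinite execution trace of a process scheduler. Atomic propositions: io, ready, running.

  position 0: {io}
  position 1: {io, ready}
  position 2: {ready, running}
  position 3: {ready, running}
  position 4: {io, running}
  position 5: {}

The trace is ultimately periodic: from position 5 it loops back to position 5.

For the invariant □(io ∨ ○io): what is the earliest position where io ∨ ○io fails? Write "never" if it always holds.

Check io ∨ ○io at each position in order: 0 ✓, 1 ✓.
At position 2 the labels are {ready, running} and the next position 3 has {ready, running}, so io ∨ ○io is false there. This is the first violation.

2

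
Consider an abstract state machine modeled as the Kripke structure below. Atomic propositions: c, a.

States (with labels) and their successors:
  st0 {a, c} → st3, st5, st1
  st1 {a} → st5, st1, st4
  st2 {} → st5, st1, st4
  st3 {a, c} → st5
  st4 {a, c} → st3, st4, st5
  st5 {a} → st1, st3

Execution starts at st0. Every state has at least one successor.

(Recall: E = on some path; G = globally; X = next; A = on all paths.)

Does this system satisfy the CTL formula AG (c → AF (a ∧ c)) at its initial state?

Yes

States satisfying c → AF (a ∧ c): {st0, st1, st2, st3, st4, st5}.
States satisfying AG (c → AF (a ∧ c)): {st0, st1, st2, st3, st4, st5}.
Every state reachable from st0 satisfies c → AF (a ∧ c).
st0 ∈ Sat(AG (c → AF (a ∧ c))).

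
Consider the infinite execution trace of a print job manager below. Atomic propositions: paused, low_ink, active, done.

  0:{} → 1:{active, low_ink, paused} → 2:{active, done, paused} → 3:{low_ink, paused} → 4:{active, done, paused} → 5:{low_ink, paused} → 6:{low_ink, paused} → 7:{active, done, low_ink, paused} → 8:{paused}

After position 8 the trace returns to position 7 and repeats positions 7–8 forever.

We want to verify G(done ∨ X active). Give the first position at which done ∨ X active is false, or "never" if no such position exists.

5

Check done ∨ X active at each position in order: 0 ✓, 1 ✓, 2 ✓, 3 ✓, 4 ✓.
At position 5 the labels are {low_ink, paused} and the next position 6 has {low_ink, paused}, so done ∨ X active is false there. This is the first violation.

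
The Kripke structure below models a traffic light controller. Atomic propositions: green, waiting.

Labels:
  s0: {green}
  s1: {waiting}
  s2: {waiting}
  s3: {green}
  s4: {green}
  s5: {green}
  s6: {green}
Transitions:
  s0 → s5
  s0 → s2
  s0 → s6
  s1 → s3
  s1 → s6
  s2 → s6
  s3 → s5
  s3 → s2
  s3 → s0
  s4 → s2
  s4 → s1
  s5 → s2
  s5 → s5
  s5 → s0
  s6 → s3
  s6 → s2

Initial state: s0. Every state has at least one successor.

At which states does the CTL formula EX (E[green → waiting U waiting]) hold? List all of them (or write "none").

{s0, s3, s4, s5, s6}

States satisfying E[green → waiting U waiting]: {s1, s2}.
States satisfying EX (E[green → waiting U waiting]): {s0, s3, s4, s5, s6}.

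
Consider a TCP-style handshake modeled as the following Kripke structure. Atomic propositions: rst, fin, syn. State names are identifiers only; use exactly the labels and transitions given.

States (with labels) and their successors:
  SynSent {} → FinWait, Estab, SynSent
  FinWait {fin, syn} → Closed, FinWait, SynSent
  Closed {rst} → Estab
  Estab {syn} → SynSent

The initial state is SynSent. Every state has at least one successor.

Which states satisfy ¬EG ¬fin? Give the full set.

{FinWait}

States satisfying ¬fin: {SynSent, Closed, Estab}.
States satisfying EG ¬fin: {SynSent, Closed, Estab}.
States satisfying ¬EG ¬fin: {FinWait}.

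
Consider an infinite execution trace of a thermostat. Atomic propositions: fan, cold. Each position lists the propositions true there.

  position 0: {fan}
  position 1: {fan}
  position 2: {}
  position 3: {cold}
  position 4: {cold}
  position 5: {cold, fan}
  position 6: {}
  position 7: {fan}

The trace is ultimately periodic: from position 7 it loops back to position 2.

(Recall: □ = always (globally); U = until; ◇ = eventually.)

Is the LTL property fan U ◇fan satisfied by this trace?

Walking from position 0: ◇fan first holds at position 0, and fan holds at every earlier position along the way, so fan U ◇fan holds.

Yes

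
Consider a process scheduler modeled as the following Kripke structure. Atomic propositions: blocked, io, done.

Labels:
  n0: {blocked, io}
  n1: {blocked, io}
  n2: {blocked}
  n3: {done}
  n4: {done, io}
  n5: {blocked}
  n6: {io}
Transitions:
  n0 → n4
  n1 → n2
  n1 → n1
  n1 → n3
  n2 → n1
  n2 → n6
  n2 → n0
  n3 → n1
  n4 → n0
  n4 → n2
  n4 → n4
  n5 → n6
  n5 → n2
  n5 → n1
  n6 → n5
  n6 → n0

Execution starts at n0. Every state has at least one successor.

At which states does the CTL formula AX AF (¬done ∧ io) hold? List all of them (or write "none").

{n1, n2, n3, n5, n6}

States satisfying AF (¬done ∧ io): {n0, n1, n2, n3, n5, n6}.
States satisfying AX AF (¬done ∧ io): {n1, n2, n3, n5, n6}.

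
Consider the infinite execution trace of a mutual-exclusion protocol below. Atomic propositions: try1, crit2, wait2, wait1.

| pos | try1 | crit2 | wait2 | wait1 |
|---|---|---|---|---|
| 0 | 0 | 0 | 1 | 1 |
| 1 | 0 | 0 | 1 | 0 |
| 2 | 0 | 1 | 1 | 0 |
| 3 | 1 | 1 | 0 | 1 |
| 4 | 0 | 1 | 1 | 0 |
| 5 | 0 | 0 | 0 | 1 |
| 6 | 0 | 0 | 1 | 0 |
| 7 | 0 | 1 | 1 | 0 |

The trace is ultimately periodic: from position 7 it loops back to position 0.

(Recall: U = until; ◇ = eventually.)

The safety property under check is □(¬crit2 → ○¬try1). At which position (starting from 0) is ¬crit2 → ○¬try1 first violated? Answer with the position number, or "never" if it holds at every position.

never

¬crit2 → ○¬try1 holds at every position 0..7, and those are all the positions the trace ever visits, so the invariant □(¬crit2 → ○¬try1) is never violated.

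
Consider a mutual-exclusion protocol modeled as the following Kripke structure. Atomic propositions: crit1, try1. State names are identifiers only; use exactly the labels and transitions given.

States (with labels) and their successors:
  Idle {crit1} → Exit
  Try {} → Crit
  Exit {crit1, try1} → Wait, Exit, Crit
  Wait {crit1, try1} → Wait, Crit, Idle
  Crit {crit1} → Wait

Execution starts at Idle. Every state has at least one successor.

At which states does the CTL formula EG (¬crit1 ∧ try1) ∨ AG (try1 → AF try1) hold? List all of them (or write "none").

States satisfying ¬crit1 ∧ try1: ∅.
States satisfying EG (¬crit1 ∧ try1): ∅.
States satisfying try1 → AF try1: {Idle, Try, Exit, Wait, Crit}.
States satisfying AG (try1 → AF try1): {Idle, Try, Exit, Wait, Crit}.
States satisfying EG (¬crit1 ∧ try1) ∨ AG (try1 → AF try1): {Idle, Try, Exit, Wait, Crit}.

{Idle, Try, Exit, Wait, Crit}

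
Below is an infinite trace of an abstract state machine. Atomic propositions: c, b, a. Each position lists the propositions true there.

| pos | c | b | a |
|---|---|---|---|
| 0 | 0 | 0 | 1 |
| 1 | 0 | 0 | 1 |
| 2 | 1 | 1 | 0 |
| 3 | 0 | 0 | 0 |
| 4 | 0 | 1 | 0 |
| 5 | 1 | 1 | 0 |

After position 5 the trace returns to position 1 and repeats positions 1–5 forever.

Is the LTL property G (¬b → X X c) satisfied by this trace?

¬b → X X c must hold at every position from 0 onward. It fails at position 1, so G (¬b → X X c) is false.
Positions where ¬b holds: 0, 1, 3.
Check X X c at each: 0→ok, 1→fails, 3→ok.

Does not hold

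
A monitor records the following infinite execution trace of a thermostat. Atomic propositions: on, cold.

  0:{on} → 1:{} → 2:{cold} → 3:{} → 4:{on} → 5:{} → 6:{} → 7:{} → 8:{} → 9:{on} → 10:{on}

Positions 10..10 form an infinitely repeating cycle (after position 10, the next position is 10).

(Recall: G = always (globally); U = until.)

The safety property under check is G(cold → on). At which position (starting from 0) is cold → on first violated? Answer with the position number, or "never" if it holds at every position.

Check cold → on at each position in order: 0 ✓, 1 ✓.
At position 2 the labels are {cold}, so cold → on is false there. This is the first violation.

2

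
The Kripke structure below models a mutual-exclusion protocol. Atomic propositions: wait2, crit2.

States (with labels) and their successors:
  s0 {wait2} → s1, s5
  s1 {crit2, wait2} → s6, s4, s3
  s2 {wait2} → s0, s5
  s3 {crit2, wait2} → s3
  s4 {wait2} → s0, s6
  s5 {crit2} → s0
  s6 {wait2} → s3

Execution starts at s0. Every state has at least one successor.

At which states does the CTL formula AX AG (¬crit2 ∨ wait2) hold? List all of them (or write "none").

States satisfying AG (¬crit2 ∨ wait2): {s3, s6}.
States satisfying AX AG (¬crit2 ∨ wait2): {s3, s6}.

{s3, s6}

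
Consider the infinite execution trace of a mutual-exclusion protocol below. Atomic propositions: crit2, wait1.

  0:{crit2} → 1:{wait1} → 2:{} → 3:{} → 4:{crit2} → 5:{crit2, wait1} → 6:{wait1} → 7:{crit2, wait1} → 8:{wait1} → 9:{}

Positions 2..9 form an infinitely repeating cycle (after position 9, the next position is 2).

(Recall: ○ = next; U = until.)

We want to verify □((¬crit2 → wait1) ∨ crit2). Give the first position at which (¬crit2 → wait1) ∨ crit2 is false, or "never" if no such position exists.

2

Check (¬crit2 → wait1) ∨ crit2 at each position in order: 0 ✓, 1 ✓.
At position 2 the labels are {}, so (¬crit2 → wait1) ∨ crit2 is false there. This is the first violation.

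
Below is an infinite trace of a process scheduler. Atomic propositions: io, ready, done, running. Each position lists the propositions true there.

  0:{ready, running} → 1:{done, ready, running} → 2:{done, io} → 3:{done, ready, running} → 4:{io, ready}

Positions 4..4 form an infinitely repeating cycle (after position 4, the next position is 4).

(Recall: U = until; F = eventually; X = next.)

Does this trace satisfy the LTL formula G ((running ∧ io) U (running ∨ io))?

(running ∧ io) U (running ∨ io) holds at every position 0..4, and those are all positions ever visited, so G ((running ∧ io) U (running ∨ io)) holds.

Satisfied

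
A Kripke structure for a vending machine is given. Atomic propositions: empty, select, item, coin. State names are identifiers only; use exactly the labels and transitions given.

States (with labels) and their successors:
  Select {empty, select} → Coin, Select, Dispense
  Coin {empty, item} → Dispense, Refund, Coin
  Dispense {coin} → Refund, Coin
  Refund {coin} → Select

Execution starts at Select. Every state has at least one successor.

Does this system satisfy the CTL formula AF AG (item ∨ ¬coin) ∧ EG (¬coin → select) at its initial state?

States satisfying AG (item ∨ ¬coin): ∅.
States satisfying AF AG (item ∨ ¬coin): ∅.
States satisfying ¬coin → select: {Select, Dispense, Refund}.
States satisfying EG (¬coin → select): {Select, Dispense, Refund}.
States satisfying AF AG (item ∨ ¬coin) ∧ EG (¬coin → select): ∅.
Select ∉ Sat(AF AG (item ∨ ¬coin) ∧ EG (¬coin → select)).

No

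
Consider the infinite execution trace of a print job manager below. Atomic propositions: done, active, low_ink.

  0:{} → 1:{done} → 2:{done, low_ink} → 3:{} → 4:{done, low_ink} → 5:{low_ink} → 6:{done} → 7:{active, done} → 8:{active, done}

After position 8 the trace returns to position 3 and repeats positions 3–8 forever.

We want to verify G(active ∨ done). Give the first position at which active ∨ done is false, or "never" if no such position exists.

At position 0 the labels are {}, so active ∨ done is false there. This is the first violation.

0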